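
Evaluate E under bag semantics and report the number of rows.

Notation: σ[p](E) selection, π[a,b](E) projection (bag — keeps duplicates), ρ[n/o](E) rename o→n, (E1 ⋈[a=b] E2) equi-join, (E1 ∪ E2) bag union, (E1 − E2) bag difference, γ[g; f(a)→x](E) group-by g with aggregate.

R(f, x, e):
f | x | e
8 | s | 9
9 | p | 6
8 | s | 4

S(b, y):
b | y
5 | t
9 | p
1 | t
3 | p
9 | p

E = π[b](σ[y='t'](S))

Stepwise |·|:
  S → 5
  σ[y='t'](S) → 2
  π[b](σ[y='t'](S)) → 2

|E| = 2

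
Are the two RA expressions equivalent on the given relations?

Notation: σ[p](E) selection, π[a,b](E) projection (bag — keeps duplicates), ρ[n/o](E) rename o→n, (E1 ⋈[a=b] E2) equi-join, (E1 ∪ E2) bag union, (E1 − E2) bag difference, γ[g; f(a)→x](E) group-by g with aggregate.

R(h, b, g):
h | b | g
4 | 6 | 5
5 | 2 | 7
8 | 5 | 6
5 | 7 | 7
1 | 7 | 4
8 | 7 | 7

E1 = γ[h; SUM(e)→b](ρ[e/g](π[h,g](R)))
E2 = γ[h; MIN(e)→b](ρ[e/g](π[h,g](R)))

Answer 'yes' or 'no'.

E1 subexpression sizes:
  R → 6
  π[h,g](R) → 6
  ρ[e/g](π[h,g](R)) → 6
  γ[h; SUM(e)→b](ρ[e/g](π[h,g](R))) → 4
E2 subexpression sizes:
  R → 6
  π[h,g](R) → 6
  ρ[e/g](π[h,g](R)) → 6
  γ[h; MIN(e)→b](ρ[e/g](π[h,g](R))) → 4

E1 result:
h | b
1 | 4
4 | 5
5 | 14
8 | 13
E2 result:
h | b
1 | 4
4 | 5
5 | 7
8 | 6
Witness: (5, 14) appears 1× in E1 but 0× in E2.

no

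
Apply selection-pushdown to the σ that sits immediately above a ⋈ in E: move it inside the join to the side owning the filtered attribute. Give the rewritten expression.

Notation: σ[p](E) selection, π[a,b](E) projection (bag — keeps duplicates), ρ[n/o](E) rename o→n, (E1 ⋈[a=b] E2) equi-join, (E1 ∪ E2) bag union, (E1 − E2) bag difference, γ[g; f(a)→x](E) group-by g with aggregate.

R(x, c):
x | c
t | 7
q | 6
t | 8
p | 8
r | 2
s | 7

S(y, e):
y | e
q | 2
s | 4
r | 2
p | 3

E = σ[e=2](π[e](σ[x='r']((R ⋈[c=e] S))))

σ filters on x, owned by the left side.
E' = σ[e=2](π[e]((σ[x='r'](R) ⋈[c=e] S)))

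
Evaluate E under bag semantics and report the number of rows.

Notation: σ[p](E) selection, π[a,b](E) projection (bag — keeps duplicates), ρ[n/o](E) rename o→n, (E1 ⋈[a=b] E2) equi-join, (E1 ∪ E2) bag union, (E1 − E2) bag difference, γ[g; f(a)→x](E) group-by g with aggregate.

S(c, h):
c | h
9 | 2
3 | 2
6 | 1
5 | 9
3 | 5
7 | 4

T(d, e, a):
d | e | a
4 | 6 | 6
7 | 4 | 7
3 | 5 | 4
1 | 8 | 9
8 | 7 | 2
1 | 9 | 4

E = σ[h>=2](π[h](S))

Subexpression sizes:
  S → 6
  π[h](S) → 6
  σ[h>=2](π[h](S)) → 5

|E| = 5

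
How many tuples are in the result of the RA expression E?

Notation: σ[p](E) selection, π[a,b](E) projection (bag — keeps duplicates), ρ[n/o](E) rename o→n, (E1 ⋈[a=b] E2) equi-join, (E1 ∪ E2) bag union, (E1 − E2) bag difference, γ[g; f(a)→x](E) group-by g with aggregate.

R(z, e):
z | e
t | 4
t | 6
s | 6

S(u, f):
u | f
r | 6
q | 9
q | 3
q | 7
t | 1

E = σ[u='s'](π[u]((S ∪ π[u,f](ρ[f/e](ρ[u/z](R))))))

Stepwise |·|:
  S → 5
  R → 3
  ρ[u/z](R) → 3
  ρ[f/e](ρ[u/z](R)) → 3
  π[u,f](ρ[f/e](ρ[u/z](R))) → 3
  (S ∪ π[u,f](ρ[f/e](ρ[u/z](R)))) → 8
  π[u]((S ∪ π[u,f](ρ[f/e](ρ[u/z](R))))) → 8
  σ[u='s'](π[u]((S ∪ π[u,f](ρ[f/e](ρ[u/z](R)))))) → 1

|E| = 1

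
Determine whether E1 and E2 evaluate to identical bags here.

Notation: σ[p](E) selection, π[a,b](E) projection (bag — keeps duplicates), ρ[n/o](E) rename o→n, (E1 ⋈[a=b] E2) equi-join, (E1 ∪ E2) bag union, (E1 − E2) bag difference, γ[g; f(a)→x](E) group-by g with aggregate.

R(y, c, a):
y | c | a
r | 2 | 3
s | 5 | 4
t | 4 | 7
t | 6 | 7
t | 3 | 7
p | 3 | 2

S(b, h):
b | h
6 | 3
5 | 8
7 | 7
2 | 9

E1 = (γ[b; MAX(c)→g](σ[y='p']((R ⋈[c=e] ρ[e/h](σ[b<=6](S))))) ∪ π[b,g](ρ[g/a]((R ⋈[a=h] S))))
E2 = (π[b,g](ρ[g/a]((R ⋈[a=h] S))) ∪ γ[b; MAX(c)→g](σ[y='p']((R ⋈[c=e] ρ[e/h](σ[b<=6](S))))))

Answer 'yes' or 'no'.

E1 stepwise |·|:
  R → 6
  S → 4
  σ[b<=6](S) → 3
  ρ[e/h](σ[b<=6](S)) → 3
  (R ⋈[c=e] ρ[e/h](σ[b<=6](S))) → 2
  σ[y='p']((R ⋈[c=e] ρ[e/h](σ[b<=6](S)))) → 1
  γ[b; MAX(c)→g](σ[y='p']((R ⋈[c=e] ρ[e/h](σ[b<=6](S))))) → 1
  R → 6
  S → 4
  (R ⋈[a=h] S) → 4
  ρ[g/a]((R ⋈[a=h] S)) → 4
  π[b,g](ρ[g/a]((R ⋈[a=h] S))) → 4
  (γ[b; MAX(c)→g](σ[y='p']((R ⋈[c=e] ρ[e/h](σ[b<=6](S))))) ∪ π[b,g](ρ[g/a]((R ⋈[a=h] S)))) → 5
E2 stepwise |·|:
  R → 6
  S → 4
  (R ⋈[a=h] S) → 4
  ρ[g/a]((R ⋈[a=h] S)) → 4
  π[b,g](ρ[g/a]((R ⋈[a=h] S))) → 4
  R → 6
  S → 4
  σ[b<=6](S) → 3
  ρ[e/h](σ[b<=6](S)) → 3
  (R ⋈[c=e] ρ[e/h](σ[b<=6](S))) → 2
  σ[y='p']((R ⋈[c=e] ρ[e/h](σ[b<=6](S)))) → 1
  γ[b; MAX(c)→g](σ[y='p']((R ⋈[c=e] ρ[e/h](σ[b<=6](S))))) → 1
  (π[b,g](ρ[g/a]((R ⋈[a=h] S))) ∪ γ[b; MAX(c)→g](σ[y='p']((R ⋈[c=e] ρ[e/h](σ[b<=6](S)))))) → 5

E1 and E2 produce the same multiset:
b | g
6 | 3
6 | 3
7 | 7
7 | 7
7 | 7

yes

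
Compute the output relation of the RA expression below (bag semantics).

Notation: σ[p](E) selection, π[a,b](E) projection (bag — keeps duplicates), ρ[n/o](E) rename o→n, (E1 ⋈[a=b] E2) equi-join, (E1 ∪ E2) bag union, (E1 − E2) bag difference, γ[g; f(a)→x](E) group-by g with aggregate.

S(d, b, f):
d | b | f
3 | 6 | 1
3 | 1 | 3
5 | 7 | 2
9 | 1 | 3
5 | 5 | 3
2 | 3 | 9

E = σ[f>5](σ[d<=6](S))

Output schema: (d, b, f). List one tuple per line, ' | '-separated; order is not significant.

Stepwise |·|:
  S → 6
  σ[d<=6](S) → 5
  σ[f>5](σ[d<=6](S)) → 1

== RESULT ==
d | b | f
2 | 3 | 9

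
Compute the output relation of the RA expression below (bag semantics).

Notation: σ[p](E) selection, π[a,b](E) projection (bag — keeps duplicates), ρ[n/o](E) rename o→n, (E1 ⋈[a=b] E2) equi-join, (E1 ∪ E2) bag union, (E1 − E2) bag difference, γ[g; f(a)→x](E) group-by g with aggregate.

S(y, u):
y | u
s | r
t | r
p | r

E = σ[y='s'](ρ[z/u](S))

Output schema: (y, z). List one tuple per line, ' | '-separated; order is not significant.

Subexpression sizes:
  S → 3
  ρ[z/u](S) → 3
  σ[y='s'](ρ[z/u](S)) → 1

== RESULT ==
y | z
s | r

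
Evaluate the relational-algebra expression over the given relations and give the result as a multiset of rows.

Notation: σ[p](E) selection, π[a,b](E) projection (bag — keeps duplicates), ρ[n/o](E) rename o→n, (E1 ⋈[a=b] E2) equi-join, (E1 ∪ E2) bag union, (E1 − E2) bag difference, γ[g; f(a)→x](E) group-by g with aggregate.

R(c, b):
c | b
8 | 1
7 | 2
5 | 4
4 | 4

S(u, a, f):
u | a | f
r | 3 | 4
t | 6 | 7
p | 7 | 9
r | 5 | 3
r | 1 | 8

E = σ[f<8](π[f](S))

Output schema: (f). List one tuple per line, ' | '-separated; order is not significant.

Row counts bottom-up:
  S → 5
  π[f](S) → 5
  σ[f<8](π[f](S)) → 3

== RESULT ==
f
3
4
7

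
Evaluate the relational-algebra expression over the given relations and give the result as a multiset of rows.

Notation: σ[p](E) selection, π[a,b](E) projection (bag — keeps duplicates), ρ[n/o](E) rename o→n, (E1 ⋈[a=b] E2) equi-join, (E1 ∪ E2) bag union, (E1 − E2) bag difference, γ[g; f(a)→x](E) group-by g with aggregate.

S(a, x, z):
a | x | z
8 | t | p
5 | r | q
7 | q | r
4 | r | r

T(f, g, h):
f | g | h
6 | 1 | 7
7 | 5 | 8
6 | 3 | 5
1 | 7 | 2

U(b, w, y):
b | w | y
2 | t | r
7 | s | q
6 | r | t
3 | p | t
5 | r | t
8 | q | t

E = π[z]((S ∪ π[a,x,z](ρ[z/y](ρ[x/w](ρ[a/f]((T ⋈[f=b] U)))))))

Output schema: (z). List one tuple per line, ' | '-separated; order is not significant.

Row counts bottom-up:
  S → 4
  T → 4
  U → 6
  (T ⋈[f=b] U) → 3
  ρ[a/f]((T ⋈[f=b] U)) → 3
  ρ[x/w](ρ[a/f]((T ⋈[f=b] U))) → 3
  ρ[z/y](ρ[x/w](ρ[a/f]((T ⋈[f=b] U)))) → 3
  π[a,x,z](ρ[z/y](ρ[x/w](ρ[a/f]((T ⋈[f=b] U))))) → 3
  (S ∪ π[a,x,z](ρ[z/y](ρ[x/w](ρ[a/f]((T ⋈[f=b] U)))))) → 7
  π[z]((S ∪ π[a,x,z](ρ[z/y](ρ[x/w](ρ[a/f]((T ⋈[f=b] U))))))) → 7

== RESULT ==
z
p
q
q
r
r
t
t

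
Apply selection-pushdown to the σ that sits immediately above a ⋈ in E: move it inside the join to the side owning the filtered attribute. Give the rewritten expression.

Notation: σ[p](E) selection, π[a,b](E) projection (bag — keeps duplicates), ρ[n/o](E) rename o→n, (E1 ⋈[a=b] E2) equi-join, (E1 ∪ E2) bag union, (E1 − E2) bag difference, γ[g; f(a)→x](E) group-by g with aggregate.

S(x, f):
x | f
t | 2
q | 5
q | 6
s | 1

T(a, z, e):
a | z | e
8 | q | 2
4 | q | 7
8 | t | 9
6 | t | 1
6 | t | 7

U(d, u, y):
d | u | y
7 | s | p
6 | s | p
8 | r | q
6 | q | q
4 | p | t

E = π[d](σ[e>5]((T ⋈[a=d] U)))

σ filters on e, owned by the left side.
E' = π[d]((σ[e>5](T) ⋈[a=d] U))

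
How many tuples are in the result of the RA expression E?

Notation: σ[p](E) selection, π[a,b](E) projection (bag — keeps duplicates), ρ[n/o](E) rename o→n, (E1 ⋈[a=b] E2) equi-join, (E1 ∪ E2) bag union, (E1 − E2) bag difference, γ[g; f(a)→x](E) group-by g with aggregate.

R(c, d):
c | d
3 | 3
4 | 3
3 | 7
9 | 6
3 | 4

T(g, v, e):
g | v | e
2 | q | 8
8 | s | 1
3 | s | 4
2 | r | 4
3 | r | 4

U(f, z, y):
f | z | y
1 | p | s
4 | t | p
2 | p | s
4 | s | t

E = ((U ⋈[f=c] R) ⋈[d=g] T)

Subexpression sizes:
  U → 4
  R → 5
  (U ⋈[f=c] R) → 2
  T → 5
  ((U ⋈[f=c] R) ⋈[d=g] T) → 4

|E| = 4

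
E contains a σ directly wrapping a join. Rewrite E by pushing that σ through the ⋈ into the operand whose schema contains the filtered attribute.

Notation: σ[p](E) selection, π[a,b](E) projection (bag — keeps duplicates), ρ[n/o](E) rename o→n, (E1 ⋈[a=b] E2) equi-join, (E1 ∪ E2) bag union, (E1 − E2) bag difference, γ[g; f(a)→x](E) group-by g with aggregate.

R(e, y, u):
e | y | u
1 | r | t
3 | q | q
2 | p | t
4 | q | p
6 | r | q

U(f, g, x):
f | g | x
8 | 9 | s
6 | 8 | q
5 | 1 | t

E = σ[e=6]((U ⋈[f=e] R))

σ filters on e, owned by the right side.
E' = (U ⋈[f=e] σ[e=6](R))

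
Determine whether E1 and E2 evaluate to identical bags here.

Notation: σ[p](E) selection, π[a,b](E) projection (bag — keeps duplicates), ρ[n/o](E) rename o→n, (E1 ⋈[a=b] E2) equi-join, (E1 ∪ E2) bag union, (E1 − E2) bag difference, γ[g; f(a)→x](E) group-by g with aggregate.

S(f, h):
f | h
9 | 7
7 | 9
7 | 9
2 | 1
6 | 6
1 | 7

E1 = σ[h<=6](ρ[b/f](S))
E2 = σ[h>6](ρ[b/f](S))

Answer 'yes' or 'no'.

E1 row counts bottom-up:
  S → 6
  ρ[b/f](S) → 6
  σ[h<=6](ρ[b/f](S)) → 2
E2 row counts bottom-up:
  S → 6
  ρ[b/f](S) → 6
  σ[h>6](ρ[b/f](S)) → 4

E1 result:
b | h
2 | 1
6 | 6
E2 result:
b | h
1 | 7
7 | 9
7 | 9
9 | 7
Witness: (7, 9) appears 0× in E1 but 2× in E2.

no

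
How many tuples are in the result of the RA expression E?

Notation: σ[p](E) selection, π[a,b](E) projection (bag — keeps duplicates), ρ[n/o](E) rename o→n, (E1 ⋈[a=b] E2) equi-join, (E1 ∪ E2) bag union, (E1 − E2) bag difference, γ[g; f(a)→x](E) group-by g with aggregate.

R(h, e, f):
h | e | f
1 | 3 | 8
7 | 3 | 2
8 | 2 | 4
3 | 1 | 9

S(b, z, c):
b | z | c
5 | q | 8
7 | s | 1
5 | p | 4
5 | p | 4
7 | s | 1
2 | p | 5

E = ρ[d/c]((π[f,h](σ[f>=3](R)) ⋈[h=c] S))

Per-node cardinality:
  R → 4
  σ[f>=3](R) → 3
  π[f,h](σ[f>=3](R)) → 3
  S → 6
  (π[f,h](σ[f>=3](R)) ⋈[h=c] S) → 3
  ρ[d/c]((π[f,h](σ[f>=3](R)) ⋈[h=c] S)) → 3

|E| = 3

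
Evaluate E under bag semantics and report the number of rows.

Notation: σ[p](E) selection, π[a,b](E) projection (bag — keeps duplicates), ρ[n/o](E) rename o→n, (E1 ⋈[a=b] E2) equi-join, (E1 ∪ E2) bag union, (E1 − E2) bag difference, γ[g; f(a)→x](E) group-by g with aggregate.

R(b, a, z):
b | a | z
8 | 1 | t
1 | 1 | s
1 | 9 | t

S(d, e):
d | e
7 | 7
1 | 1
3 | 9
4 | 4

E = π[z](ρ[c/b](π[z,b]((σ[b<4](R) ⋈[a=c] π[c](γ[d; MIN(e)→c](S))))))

Per-node cardinality:
  R → 3
  σ[b<4](R) → 2
  S → 4
  γ[d; MIN(e)→c](S) → 4
  π[c](γ[d; MIN(e)→c](S)) → 4
  (σ[b<4](R) ⋈[a=c] π[c](γ[d; MIN(e)→c](S))) → 2
  π[z,b]((σ[b<4](R) ⋈[a=c] π[c](γ[d; MIN(e)→c](S)))) → 2
  ρ[c/b](π[z,b]((σ[b<4](R) ⋈[a=c] π[c](γ[d; MIN(e)→c](S))))) → 2
  π[z](ρ[c/b](π[z,b]((σ[b<4](R) ⋈[a=c] π[c](γ[d; MIN(e)→c](S)))))) → 2

|E| = 2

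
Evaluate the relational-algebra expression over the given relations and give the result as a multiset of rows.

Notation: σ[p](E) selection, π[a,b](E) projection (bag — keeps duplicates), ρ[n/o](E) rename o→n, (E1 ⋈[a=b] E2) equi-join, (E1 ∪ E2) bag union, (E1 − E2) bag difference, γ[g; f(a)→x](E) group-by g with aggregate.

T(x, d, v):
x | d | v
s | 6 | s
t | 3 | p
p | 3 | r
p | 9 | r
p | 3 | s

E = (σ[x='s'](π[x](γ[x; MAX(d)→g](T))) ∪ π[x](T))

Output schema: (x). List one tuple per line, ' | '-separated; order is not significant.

Subexpression sizes:
  T → 5
  γ[x; MAX(d)→g](T) → 3
  π[x](γ[x; MAX(d)→g](T)) → 3
  σ[x='s'](π[x](γ[x; MAX(d)→g](T))) → 1
  T → 5
  π[x](T) → 5
  (σ[x='s'](π[x](γ[x; MAX(d)→g](T))) ∪ π[x](T)) → 6

== RESULT ==
x
p
p
p
s
s
t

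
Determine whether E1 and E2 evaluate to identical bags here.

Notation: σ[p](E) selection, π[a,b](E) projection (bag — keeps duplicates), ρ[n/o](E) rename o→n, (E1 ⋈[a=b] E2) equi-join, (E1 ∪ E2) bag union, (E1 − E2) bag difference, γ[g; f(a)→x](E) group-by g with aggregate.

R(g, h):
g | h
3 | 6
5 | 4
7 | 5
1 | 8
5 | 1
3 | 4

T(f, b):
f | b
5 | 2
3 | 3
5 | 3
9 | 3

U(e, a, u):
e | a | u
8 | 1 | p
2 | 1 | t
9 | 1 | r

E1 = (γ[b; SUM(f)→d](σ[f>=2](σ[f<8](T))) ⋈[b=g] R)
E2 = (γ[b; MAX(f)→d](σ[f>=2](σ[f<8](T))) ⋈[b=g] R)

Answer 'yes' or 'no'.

E1 subexpression sizes:
  T → 4
  σ[f<8](T) → 3
  σ[f>=2](σ[f<8](T)) → 3
  γ[b; SUM(f)→d](σ[f>=2](σ[f<8](T))) → 2
  R → 6
  (γ[b; SUM(f)→d](σ[f>=2](σ[f<8](T))) ⋈[b=g] R) → 2
E2 subexpression sizes:
  T → 4
  σ[f<8](T) → 3
  σ[f>=2](σ[f<8](T)) → 3
  γ[b; MAX(f)→d](σ[f>=2](σ[f<8](T))) → 2
  R → 6
  (γ[b; MAX(f)→d](σ[f>=2](σ[f<8](T))) ⋈[b=g] R) → 2

E1 result:
b | d | g | h
3 | 8 | 3 | 4
3 | 8 | 3 | 6
E2 result:
b | d | g | h
3 | 5 | 3 | 4
3 | 5 | 3 | 6
Witness: (3, 8, 3, 4) appears 1× in E1 but 0× in E2.

no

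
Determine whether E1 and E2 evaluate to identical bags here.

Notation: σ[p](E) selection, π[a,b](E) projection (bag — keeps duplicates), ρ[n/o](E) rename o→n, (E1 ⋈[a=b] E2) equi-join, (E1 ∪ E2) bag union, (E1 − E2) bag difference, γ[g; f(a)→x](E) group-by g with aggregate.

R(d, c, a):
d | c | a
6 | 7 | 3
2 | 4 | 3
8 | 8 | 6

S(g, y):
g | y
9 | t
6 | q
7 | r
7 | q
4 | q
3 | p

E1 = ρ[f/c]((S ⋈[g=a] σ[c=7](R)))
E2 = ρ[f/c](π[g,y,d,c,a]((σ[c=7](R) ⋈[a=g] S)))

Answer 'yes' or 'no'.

E1 row counts bottom-up:
  S → 6
  R → 3
  σ[c=7](R) → 1
  (S ⋈[g=a] σ[c=7](R)) → 1
  ρ[f/c]((S ⋈[g=a] σ[c=7](R))) → 1
E2 row counts bottom-up:
  R → 3
  σ[c=7](R) → 1
  S → 6
  (σ[c=7](R) ⋈[a=g] S) → 1
  π[g,y,d,c,a]((σ[c=7](R) ⋈[a=g] S)) → 1
  ρ[f/c](π[g,y,d,c,a]((σ[c=7](R) ⋈[a=g] S))) → 1

E1 and E2 produce the same multiset:
g | y | d | f | a
3 | p | 6 | 7 | 3

yes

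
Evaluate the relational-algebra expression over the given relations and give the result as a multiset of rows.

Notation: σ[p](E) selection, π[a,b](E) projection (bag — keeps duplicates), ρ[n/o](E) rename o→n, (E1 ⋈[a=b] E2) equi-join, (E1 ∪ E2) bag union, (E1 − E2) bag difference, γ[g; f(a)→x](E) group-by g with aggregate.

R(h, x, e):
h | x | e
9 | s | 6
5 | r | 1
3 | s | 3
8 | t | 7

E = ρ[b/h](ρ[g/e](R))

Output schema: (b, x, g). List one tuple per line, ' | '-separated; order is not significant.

Subexpression sizes:
  R → 4
  ρ[g/e](R) → 4
  ρ[b/h](ρ[g/e](R)) → 4

== RESULT ==
b | x | g
3 | s | 3
5 | r | 1
8 | t | 7
9 | s | 6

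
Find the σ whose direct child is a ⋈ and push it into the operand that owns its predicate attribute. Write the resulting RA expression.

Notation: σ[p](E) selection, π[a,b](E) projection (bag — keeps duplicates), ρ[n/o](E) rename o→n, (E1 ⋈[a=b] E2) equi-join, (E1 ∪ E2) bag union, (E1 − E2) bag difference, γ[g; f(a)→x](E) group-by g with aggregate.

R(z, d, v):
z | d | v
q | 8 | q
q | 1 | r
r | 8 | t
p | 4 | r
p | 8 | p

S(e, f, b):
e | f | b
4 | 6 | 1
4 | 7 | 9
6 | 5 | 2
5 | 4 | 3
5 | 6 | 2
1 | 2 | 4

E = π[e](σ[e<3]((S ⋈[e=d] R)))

σ filters on e, owned by the left side.
E' = π[e]((σ[e<3](S) ⋈[e=d] R))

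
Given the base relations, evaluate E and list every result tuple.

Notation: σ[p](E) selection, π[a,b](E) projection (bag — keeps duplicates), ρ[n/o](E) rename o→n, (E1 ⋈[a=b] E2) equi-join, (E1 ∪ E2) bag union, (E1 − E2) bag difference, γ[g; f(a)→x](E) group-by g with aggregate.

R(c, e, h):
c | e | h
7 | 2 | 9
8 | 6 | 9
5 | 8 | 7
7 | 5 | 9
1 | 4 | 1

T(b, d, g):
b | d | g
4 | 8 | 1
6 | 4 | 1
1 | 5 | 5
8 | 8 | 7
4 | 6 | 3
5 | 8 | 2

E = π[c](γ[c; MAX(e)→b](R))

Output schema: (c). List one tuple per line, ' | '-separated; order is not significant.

Subexpression sizes:
  R → 5
  γ[c; MAX(e)→b](R) → 4
  π[c](γ[c; MAX(e)→b](R)) → 4

== RESULT ==
c
1
5
7
8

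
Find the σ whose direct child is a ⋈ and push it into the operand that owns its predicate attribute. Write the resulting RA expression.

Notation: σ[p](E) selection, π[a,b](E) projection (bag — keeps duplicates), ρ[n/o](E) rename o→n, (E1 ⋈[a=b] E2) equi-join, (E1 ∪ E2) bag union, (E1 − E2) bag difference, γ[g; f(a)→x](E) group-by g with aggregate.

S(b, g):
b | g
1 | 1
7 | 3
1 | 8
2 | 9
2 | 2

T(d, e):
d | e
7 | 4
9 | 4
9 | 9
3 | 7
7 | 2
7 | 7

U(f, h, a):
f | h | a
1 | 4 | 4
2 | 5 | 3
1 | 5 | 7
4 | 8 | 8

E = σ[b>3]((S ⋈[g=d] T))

σ filters on b, owned by the left side.
E' = (σ[b>3](S) ⋈[g=d] T)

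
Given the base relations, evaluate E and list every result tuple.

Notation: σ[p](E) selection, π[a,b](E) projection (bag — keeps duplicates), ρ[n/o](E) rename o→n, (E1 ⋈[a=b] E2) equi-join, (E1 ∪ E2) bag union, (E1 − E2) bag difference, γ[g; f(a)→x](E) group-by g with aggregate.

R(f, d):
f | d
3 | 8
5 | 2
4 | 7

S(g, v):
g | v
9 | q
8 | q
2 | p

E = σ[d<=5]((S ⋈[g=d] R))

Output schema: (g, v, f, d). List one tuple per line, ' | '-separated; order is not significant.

Subexpression sizes:
  S → 3
  R → 3
  (S ⋈[g=d] R) → 2
  σ[d<=5]((S ⋈[g=d] R)) → 1

== RESULT ==
g | v | f | d
2 | p | 5 | 2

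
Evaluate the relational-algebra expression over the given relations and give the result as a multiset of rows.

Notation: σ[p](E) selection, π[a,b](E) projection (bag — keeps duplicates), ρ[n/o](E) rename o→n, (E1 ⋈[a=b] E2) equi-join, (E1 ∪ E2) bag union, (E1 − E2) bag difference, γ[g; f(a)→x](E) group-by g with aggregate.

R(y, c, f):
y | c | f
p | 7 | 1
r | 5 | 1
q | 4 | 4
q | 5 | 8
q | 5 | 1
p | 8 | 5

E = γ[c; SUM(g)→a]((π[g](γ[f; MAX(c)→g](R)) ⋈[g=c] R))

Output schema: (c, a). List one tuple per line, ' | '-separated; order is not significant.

Row counts bottom-up:
  R → 6
  γ[f; MAX(c)→g](R) → 4
  π[g](γ[f; MAX(c)→g](R)) → 4
  R → 6
  (π[g](γ[f; MAX(c)→g](R)) ⋈[g=c] R) → 6
  γ[c; SUM(g)→a]((π[g](γ[f; MAX(c)→g](R)) ⋈[g=c] R)) → 4

== RESULT ==
c | a
4 | 4
5 | 15
7 | 7
8 | 8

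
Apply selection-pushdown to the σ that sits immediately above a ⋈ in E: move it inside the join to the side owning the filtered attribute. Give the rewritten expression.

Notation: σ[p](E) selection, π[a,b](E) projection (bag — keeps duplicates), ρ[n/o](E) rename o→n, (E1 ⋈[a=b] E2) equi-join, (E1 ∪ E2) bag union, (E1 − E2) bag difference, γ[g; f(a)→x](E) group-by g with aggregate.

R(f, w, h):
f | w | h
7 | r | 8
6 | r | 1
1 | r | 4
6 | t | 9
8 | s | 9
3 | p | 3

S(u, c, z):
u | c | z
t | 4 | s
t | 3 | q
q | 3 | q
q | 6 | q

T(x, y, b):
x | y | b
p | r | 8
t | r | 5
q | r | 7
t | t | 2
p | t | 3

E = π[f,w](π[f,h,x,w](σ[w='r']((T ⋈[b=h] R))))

σ filters on w, owned by the right side.
E' = π[f,w](π[f,h,x,w]((T ⋈[b=h] σ[w='r'](R))))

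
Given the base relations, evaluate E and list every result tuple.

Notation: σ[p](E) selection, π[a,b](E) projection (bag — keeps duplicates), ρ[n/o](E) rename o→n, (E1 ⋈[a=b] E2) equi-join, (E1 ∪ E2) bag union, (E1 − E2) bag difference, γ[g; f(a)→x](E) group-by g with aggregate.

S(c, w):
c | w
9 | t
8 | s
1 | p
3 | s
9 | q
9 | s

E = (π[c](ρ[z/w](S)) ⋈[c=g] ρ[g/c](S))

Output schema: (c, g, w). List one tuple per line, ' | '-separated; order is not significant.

Per-node cardinality:
  S → 6
  ρ[z/w](S) → 6
  π[c](ρ[z/w](S)) → 6
  S → 6
  ρ[g/c](S) → 6
  (π[c](ρ[z/w](S)) ⋈[c=g] ρ[g/c](S)) → 12

== RESULT ==
c | g | w
1 | 1 | p
3 | 3 | s
8 | 8 | s
9 | 9 | q
9 | 9 | q
9 | 9 | q
9 | 9 | s
9 | 9 | s
9 | 9 | s
9 | 9 | t
9 | 9 | t
9 | 9 | t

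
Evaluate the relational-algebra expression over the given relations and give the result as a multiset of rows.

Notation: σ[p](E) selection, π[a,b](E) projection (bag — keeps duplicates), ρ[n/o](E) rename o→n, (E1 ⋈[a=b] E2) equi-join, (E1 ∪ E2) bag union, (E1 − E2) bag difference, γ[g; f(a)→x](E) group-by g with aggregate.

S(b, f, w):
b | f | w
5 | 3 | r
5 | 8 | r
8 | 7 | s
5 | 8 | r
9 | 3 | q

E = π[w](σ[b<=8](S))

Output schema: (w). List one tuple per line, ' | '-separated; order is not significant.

Row counts bottom-up:
  S → 5
  σ[b<=8](S) → 4
  π[w](σ[b<=8](S)) → 4

== RESULT ==
w
r
r
r
s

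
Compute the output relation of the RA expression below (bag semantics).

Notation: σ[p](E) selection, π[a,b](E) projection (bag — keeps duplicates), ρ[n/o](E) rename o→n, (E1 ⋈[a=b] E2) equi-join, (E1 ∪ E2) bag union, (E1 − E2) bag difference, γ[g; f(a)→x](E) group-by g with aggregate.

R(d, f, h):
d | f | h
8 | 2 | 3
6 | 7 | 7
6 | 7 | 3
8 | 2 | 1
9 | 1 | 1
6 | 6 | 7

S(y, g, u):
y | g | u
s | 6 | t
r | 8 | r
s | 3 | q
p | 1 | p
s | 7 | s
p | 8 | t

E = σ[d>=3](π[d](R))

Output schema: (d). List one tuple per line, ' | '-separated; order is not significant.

Row counts bottom-up:
  R → 6
  π[d](R) → 6
  σ[d>=3](π[d](R)) → 6

== RESULT ==
d
6
6
6
8
8
9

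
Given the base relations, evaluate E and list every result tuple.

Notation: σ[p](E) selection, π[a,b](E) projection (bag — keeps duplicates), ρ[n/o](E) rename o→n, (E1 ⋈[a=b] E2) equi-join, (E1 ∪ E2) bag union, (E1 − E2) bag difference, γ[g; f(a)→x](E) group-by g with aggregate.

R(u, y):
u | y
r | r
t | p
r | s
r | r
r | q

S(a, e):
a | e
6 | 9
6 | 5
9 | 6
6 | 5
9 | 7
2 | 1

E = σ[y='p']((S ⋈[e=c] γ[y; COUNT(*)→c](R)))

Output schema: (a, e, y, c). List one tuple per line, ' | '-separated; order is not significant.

Subexpression sizes:
  S → 6
  R → 5
  γ[y; COUNT(*)→c](R) → 4
  (S ⋈[e=c] γ[y; COUNT(*)→c](R)) → 3
  σ[y='p']((S ⋈[e=c] γ[y; COUNT(*)→c](R))) → 1

== RESULT ==
a | e | y | c
2 | 1 | p | 1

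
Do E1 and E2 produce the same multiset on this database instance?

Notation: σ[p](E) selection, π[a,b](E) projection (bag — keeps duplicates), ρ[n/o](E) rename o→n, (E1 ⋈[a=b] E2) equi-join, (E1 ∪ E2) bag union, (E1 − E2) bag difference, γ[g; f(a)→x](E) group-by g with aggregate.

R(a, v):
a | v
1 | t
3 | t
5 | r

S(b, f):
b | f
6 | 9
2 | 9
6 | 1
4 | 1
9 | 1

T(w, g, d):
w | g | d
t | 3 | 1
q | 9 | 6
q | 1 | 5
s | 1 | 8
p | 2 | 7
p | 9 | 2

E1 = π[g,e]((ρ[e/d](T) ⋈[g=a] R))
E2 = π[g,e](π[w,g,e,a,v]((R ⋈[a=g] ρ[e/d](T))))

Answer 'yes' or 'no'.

E1 per-node cardinality:
  T → 6
  ρ[e/d](T) → 6
  R → 3
  (ρ[e/d](T) ⋈[g=a] R) → 3
  π[g,e]((ρ[e/d](T) ⋈[g=a] R)) → 3
E2 per-node cardinality:
  R → 3
  T → 6
  ρ[e/d](T) → 6
  (R ⋈[a=g] ρ[e/d](T)) → 3
  π[w,g,e,a,v]((R ⋈[a=g] ρ[e/d](T))) → 3
  π[g,e](π[w,g,e,a,v]((R ⋈[a=g] ρ[e/d](T)))) → 3

E1 and E2 produce the same multiset:
g | e
1 | 5
1 | 8
3 | 1

yes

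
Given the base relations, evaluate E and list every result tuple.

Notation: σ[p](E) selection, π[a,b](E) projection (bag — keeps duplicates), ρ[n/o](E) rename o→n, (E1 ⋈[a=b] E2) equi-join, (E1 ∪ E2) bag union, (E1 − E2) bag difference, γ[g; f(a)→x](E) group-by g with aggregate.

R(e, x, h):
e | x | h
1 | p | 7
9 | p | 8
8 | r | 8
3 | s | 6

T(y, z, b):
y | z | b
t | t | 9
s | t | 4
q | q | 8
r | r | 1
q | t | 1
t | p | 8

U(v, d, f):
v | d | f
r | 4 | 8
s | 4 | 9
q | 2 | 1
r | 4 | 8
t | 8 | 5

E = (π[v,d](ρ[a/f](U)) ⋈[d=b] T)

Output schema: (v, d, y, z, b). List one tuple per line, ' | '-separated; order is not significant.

Per-node cardinality:
  U → 5
  ρ[a/f](U) → 5
  π[v,d](ρ[a/f](U)) → 5
  T → 6
  (π[v,d](ρ[a/f](U)) ⋈[d=b] T) → 5

== RESULT ==
v | d | y | z | b
r | 4 | s | t | 4
r | 4 | s | t | 4
s | 4 | s | t | 4
t | 8 | q | q | 8
t | 8 | t | p | 8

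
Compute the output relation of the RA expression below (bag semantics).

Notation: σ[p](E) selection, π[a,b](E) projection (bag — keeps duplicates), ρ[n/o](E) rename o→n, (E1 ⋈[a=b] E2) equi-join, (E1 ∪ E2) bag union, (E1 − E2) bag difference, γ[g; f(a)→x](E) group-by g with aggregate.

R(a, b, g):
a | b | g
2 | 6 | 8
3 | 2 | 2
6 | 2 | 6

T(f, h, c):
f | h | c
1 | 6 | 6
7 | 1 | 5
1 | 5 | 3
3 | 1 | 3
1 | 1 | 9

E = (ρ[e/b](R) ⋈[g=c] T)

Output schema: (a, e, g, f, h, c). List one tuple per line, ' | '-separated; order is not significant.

Stepwise |·|:
  R → 3
  ρ[e/b](R) → 3
  T → 5
  (ρ[e/b](R) ⋈[g=c] T) → 1

== RESULT ==
a | e | g | f | h | c
6 | 2 | 6 | 1 | 6 | 6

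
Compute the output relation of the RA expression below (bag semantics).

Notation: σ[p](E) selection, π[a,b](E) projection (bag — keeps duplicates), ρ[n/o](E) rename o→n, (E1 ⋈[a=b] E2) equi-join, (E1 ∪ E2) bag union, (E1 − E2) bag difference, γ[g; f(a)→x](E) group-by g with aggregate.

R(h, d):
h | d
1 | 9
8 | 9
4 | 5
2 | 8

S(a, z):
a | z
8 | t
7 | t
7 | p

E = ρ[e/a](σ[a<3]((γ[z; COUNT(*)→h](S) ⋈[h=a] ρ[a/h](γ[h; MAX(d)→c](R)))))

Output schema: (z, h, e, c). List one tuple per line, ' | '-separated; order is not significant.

Per-node cardinality:
  S → 3
  γ[z; COUNT(*)→h](S) → 2
  R → 4
  γ[h; MAX(d)→c](R) → 4
  ρ[a/h](γ[h; MAX(d)→c](R)) → 4
  (γ[z; COUNT(*)→h](S) ⋈[h=a] ρ[a/h](γ[h; MAX(d)→c](R))) → 2
  σ[a<3]((γ[z; COUNT(*)→h](S) ⋈[h=a] ρ[a/h](γ[h; MAX(d)→c](R)))) → 2
  ρ[e/a](σ[a<3]((γ[z; COUNT(*)→h](S) ⋈[h=a] ρ[a/h](γ[h; MAX(d)→c](R))))) → 2

== RESULT ==
z | h | e | c
p | 1 | 1 | 9
t | 2 | 2 | 8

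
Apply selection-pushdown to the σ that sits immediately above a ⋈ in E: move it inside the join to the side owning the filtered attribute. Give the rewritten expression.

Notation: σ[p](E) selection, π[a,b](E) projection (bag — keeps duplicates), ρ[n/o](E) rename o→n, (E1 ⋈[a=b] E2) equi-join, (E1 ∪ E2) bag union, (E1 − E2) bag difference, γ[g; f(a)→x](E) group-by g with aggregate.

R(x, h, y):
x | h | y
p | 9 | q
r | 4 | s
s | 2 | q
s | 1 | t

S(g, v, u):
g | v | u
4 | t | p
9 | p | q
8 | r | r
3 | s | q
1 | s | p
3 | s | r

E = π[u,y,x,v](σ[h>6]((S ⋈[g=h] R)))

σ filters on h, owned by the right side.
E' = π[u,y,x,v]((S ⋈[g=h] σ[h>6](R)))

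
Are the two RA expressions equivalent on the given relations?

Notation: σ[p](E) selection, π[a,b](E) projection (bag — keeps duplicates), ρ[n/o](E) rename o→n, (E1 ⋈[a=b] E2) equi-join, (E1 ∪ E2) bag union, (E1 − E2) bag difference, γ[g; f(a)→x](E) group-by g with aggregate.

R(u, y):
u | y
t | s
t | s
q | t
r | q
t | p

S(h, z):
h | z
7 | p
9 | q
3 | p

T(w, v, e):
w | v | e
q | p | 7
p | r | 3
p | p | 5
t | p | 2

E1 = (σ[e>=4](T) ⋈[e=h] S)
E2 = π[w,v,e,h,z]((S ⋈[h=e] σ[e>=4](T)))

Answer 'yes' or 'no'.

E1 subexpression sizes:
  T → 4
  σ[e>=4](T) → 2
  S → 3
  (σ[e>=4](T) ⋈[e=h] S) → 1
E2 subexpression sizes:
  S → 3
  T → 4
  σ[e>=4](T) → 2
  (S ⋈[h=e] σ[e>=4](T)) → 1
  π[w,v,e,h,z]((S ⋈[h=e] σ[e>=4](T))) → 1

E1 and E2 produce the same multiset:
w | v | e | h | z
q | p | 7 | 7 | p

yes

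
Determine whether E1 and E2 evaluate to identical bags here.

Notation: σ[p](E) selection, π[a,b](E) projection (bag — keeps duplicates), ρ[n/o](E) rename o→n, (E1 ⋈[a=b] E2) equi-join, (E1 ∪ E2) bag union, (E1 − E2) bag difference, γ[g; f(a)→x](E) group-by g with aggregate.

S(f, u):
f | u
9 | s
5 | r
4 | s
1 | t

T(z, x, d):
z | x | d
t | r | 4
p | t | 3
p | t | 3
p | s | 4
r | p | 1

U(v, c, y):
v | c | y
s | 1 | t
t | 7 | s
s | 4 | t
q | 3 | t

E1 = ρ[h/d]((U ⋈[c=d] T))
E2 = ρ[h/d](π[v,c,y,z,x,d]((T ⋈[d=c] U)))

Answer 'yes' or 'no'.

E1 subexpression sizes:
  U → 4
  T → 5
  (U ⋈[c=d] T) → 5
  ρ[h/d]((U ⋈[c=d] T)) → 5
E2 subexpression sizes:
  T → 5
  U → 4
  (T ⋈[d=c] U) → 5
  π[v,c,y,z,x,d]((T ⋈[d=c] U)) → 5
  ρ[h/d](π[v,c,y,z,x,d]((T ⋈[d=c] U))) → 5

E1 and E2 produce the same multiset:
v | c | y | z | x | h
q | 3 | t | p | t | 3
q | 3 | t | p | t | 3
s | 1 | t | r | p | 1
s | 4 | t | p | s | 4
s | 4 | t | t | r | 4

yes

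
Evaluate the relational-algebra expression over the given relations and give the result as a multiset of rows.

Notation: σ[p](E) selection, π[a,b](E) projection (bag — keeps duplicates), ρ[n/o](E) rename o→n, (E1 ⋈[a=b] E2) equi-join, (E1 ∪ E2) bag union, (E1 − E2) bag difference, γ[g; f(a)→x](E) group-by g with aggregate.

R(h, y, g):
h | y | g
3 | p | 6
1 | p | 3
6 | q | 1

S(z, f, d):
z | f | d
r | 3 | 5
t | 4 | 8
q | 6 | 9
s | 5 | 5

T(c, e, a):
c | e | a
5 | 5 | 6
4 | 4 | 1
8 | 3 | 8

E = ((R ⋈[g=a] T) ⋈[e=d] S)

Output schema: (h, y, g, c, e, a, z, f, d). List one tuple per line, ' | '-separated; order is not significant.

Stepwise |·|:
  R → 3
  T → 3
  (R ⋈[g=a] T) → 2
  S → 4
  ((R ⋈[g=a] T) ⋈[e=d] S) → 2

== RESULT ==
h | y | g | c | e | a | z | f | d
3 | p | 6 | 5 | 5 | 6 | r | 3 | 5
3 | p | 6 | 5 | 5 | 6 | s | 5 | 5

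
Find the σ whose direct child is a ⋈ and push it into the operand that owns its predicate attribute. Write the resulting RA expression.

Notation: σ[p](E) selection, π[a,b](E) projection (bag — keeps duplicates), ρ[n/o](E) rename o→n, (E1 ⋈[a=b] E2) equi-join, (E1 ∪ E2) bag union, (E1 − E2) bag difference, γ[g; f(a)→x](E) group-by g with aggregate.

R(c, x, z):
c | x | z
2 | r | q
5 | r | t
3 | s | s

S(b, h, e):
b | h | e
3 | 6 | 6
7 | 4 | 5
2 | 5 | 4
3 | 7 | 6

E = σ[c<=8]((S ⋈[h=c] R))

σ filters on c, owned by the right side.
E' = (S ⋈[h=c] σ[c<=8](R))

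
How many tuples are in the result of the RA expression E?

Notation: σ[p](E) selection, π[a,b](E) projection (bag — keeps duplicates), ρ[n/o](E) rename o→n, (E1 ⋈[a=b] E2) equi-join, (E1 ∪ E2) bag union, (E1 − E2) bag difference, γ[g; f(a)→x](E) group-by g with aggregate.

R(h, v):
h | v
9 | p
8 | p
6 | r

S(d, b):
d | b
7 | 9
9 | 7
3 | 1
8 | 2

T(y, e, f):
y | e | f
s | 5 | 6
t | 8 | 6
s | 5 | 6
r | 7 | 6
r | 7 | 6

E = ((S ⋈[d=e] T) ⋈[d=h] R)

Per-node cardinality:
  S → 4
  T → 5
  (S ⋈[d=e] T) → 3
  R → 3
  ((S ⋈[d=e] T) ⋈[d=h] R) → 1

|E| = 1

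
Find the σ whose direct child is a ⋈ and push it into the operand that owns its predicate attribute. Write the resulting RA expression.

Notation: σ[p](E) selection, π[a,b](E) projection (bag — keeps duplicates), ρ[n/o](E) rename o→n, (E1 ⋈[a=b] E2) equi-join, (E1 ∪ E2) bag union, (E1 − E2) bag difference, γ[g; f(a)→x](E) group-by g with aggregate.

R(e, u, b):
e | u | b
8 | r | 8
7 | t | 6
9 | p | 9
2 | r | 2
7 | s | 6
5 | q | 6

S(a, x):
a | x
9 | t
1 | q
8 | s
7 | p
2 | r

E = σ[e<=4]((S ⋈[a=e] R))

σ filters on e, owned by the right side.
E' = (S ⋈[a=e] σ[e<=4](R))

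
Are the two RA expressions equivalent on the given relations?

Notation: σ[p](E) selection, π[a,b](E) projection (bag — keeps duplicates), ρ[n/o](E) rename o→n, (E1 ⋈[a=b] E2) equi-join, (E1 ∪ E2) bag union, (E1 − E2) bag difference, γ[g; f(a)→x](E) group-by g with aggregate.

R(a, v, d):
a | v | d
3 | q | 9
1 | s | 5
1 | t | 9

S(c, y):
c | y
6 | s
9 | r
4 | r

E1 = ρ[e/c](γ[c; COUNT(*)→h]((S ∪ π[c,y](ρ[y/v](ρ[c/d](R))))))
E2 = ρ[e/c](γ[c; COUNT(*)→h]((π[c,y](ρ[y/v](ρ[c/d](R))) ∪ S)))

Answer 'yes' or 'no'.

E1 subexpression sizes:
  S → 3
  R → 3
  ρ[c/d](R) → 3
  ρ[y/v](ρ[c/d](R)) → 3
  π[c,y](ρ[y/v](ρ[c/d](R))) → 3
  (S ∪ π[c,y](ρ[y/v](ρ[c/d](R)))) → 6
  γ[c; COUNT(*)→h]((S ∪ π[c,y](ρ[y/v](ρ[c/d](R))))) → 4
  ρ[e/c](γ[c; COUNT(*)→h]((S ∪ π[c,y](ρ[y/v](ρ[c/d](R)))))) → 4
E2 subexpression sizes:
  R → 3
  ρ[c/d](R) → 3
  ρ[y/v](ρ[c/d](R)) → 3
  π[c,y](ρ[y/v](ρ[c/d](R))) → 3
  S → 3
  (π[c,y](ρ[y/v](ρ[c/d](R))) ∪ S) → 6
  γ[c; COUNT(*)→h]((π[c,y](ρ[y/v](ρ[c/d](R))) ∪ S)) → 4
  ρ[e/c](γ[c; COUNT(*)→h]((π[c,y](ρ[y/v](ρ[c/d](R))) ∪ S))) → 4

E1 and E2 produce the same multiset:
e | h
4 | 1
5 | 1
6 | 1
9 | 3

yes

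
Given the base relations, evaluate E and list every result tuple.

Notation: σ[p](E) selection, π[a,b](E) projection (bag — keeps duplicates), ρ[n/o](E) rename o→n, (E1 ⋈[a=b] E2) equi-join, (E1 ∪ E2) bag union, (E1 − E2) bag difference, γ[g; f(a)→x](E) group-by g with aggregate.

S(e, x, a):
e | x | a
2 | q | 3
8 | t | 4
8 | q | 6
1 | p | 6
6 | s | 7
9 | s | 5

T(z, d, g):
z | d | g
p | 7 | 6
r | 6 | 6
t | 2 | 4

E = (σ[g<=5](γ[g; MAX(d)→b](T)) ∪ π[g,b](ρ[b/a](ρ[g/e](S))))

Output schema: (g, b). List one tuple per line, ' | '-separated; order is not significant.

Stepwise |·|:
  T → 3
  γ[g; MAX(d)→b](T) → 2
  σ[g<=5](γ[g; MAX(d)→b](T)) → 1
  S → 6
  ρ[g/e](S) → 6
  ρ[b/a](ρ[g/e](S)) → 6
  π[g,b](ρ[b/a](ρ[g/e](S))) → 6
  (σ[g<=5](γ[g; MAX(d)→b](T)) ∪ π[g,b](ρ[b/a](ρ[g/e](S)))) → 7

== RESULT ==
g | b
1 | 6
2 | 3
4 | 2
6 | 7
8 | 4
8 | 6
9 | 5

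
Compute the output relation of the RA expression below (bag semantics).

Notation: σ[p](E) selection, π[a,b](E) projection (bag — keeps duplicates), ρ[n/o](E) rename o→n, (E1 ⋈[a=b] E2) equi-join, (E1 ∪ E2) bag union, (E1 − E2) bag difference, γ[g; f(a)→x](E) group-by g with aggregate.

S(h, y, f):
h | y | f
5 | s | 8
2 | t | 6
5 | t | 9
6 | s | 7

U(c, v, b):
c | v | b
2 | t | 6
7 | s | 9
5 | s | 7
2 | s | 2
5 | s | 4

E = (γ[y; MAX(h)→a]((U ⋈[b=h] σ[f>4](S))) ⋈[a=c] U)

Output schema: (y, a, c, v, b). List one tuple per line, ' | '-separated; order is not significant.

Subexpression sizes:
  U → 5
  S → 4
  σ[f>4](S) → 4
  (U ⋈[b=h] σ[f>4](S)) → 2
  γ[y; MAX(h)→a]((U ⋈[b=h] σ[f>4](S))) → 2
  U → 5
  (γ[y; MAX(h)→a]((U ⋈[b=h] σ[f>4](S))) ⋈[a=c] U) → 2

== RESULT ==
y | a | c | v | b
t | 2 | 2 | s | 2
t | 2 | 2 | t | 6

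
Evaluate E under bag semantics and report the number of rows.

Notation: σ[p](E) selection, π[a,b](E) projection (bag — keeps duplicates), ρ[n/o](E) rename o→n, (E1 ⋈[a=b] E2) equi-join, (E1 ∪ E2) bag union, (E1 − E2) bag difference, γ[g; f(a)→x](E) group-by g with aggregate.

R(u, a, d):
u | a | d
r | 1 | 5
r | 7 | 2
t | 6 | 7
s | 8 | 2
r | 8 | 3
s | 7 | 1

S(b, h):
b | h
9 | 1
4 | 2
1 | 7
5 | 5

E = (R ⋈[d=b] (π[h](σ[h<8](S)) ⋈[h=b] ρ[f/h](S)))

Per-node cardinality:
  R → 6
  S → 4
  σ[h<8](S) → 4
  π[h](σ[h<8](S)) → 4
  S → 4
  ρ[f/h](S) → 4
  (π[h](σ[h<8](S)) ⋈[h=b] ρ[f/h](S)) → 2
  (R ⋈[d=b] (π[h](σ[h<8](S)) ⋈[h=b] ρ[f/h](S))) → 2

|E| = 2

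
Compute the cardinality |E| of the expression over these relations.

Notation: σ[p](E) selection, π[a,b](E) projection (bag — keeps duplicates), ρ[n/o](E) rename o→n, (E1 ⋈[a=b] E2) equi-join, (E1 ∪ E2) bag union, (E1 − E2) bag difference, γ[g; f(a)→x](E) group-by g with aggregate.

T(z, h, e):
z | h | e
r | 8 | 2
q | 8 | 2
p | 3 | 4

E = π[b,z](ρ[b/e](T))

Row counts bottom-up:
  T → 3
  ρ[b/e](T) → 3
  π[b,z](ρ[b/e](T)) → 3

|E| = 3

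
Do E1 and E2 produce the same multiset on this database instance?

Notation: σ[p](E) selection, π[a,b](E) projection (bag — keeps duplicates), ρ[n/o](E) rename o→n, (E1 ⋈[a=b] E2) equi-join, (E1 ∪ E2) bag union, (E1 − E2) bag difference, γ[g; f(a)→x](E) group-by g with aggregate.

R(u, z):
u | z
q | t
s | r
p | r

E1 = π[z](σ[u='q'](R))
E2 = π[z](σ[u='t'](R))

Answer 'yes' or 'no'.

E1 stepwise |·|:
  R → 3
  σ[u='q'](R) → 1
  π[z](σ[u='q'](R)) → 1
E2 stepwise |·|:
  R → 3
  σ[u='t'](R) → 0
  π[z](σ[u='t'](R)) → 0

E1 result:
z
t
E2 result:
z
(0 rows)
Witness: ('t',) appears 1× in E1 but 0× in E2.

no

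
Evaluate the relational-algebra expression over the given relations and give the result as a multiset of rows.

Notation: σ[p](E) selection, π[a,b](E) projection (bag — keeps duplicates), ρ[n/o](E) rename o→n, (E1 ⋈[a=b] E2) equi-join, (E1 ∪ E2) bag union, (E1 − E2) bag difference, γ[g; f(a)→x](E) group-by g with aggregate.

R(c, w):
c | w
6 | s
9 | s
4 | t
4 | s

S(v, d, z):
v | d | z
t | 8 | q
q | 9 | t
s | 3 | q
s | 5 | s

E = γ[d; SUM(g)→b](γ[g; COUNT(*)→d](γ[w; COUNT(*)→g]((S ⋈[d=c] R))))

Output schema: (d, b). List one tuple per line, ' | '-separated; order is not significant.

Stepwise |·|:
  S → 4
  R → 4
  (S ⋈[d=c] R) → 1
  γ[w; COUNT(*)→g]((S ⋈[d=c] R)) → 1
  γ[g; COUNT(*)→d](γ[w; COUNT(*)→g]((S ⋈[d=c] R))) → 1
  γ[d; SUM(g)→b](γ[g; COUNT(*)→d](γ[w; COUNT(*)→g]((S ⋈[d=c] R)))) → 1

== RESULT ==
d | b
1 | 1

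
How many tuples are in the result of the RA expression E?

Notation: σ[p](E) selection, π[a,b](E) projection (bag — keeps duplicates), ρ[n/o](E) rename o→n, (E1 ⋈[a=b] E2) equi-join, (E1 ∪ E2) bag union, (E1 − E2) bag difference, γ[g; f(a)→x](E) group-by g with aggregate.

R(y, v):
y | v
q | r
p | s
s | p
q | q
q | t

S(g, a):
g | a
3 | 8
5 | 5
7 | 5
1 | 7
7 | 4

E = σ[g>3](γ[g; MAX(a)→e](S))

Per-node cardinality:
  S → 5
  γ[g; MAX(a)→e](S) → 4
  σ[g>3](γ[g; MAX(a)→e](S)) → 2

|E| = 2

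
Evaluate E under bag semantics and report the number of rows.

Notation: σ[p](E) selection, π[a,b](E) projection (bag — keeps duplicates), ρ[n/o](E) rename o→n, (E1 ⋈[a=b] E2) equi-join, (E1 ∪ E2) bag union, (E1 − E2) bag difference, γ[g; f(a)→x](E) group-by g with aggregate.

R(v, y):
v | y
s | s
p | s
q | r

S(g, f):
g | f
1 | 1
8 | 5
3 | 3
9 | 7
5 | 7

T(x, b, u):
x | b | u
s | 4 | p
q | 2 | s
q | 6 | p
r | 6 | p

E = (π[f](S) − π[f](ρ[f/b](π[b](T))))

Subexpression sizes:
  S → 5
  π[f](S) → 5
  T → 4
  π[b](T) → 4
  ρ[f/b](π[b](T)) → 4
  π[f](ρ[f/b](π[b](T))) → 4
  (π[f](S) − π[f](ρ[f/b](π[b](T)))) → 5

|E| = 5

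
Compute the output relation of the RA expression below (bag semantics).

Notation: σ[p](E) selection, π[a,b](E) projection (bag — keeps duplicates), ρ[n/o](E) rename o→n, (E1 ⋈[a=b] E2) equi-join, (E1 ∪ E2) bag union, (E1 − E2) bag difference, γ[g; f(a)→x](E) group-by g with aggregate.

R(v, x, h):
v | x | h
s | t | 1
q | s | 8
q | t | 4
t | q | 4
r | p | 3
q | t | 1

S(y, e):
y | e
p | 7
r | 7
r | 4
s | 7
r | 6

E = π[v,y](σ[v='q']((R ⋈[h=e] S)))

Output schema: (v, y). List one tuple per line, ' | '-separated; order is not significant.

Per-node cardinality:
  R → 6
  S → 5
  (R ⋈[h=e] S) → 2
  σ[v='q']((R ⋈[h=e] S)) → 1
  π[v,y](σ[v='q']((R ⋈[h=e] S))) → 1

== RESULT ==
v | y
q | r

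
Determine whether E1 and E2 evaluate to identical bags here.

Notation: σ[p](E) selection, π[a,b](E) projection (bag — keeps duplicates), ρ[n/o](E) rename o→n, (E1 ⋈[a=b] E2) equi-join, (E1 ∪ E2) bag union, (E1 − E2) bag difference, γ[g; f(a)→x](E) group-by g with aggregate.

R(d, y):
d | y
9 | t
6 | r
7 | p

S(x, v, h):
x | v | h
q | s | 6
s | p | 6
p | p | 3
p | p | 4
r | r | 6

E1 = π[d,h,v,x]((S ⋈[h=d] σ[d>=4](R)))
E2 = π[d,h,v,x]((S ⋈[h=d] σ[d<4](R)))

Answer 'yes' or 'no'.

E1 subexpression sizes:
  S → 5
  R → 3
  σ[d>=4](R) → 3
  (S ⋈[h=d] σ[d>=4](R)) → 3
  π[d,h,v,x]((S ⋈[h=d] σ[d>=4](R))) → 3
E2 subexpression sizes:
  S → 5
  R → 3
  σ[d<4](R) → 0
  (S ⋈[h=d] σ[d<4](R)) → 0
  π[d,h,v,x]((S ⋈[h=d] σ[d<4](R))) → 0

E1 result:
d | h | v | x
6 | 6 | p | s
6 | 6 | r | r
6 | 6 | s | q
E2 result:
d | h | v | x
(0 rows)
Witness: (6, 6, 'p', 's') appears 1× in E1 but 0× in E2.

no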